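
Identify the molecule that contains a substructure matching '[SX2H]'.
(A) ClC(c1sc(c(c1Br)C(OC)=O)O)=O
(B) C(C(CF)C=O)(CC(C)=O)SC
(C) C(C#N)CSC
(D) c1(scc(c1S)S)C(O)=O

[SX2H] describes an aliphatic sulfur with two connections, one being H (a thiol).
(A) has a hydroxyl group (-OH) but it is an -OH, not an -SH.
(B) has a methylthio ether (-SCH3) but the sulfur has H0 (bonded to two carbons), not H1.
(C) has a methylthio ether (-SCH3) but the sulfur has H0 (bonded to two carbons), not H1.
(D) contains a thiol (-SH), which satisfies every atom and bond constraint.
So the answer is (D).

D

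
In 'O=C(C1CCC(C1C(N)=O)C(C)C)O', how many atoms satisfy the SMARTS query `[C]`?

10

Check the 14 heavy atoms by environment: 10× C → match; 3× O → no; 1× N → no.
That gives 10 matching atoms.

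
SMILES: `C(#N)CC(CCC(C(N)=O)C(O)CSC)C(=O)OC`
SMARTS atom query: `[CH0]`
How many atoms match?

The query [CH0] means: aliphatic carbon with no attached hydrogen.
Check the 19 heavy atoms by environment: 4× C (H2) → no; 3× C (H1) → no; 3× C (H0) → match; 3× O (H0) → no; 2× C (H3) → no; 1× O (H1) → no; 1× N (H0) → no; 1× S (H0) → no; 1× N (H2) → no.
That gives 3 matching atoms.

3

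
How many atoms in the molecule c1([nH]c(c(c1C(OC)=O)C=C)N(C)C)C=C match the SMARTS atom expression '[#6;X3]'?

9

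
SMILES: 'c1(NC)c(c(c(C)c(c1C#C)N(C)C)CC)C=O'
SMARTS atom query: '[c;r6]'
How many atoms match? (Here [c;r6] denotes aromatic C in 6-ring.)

Check the 18 heavy atoms by environment: 6× c (aromatic, in 6-ring) → match; 2× N (acyclic) → no; 9× C (acyclic) → no; 1× O (acyclic) → no.
That gives 6 matching atoms.

6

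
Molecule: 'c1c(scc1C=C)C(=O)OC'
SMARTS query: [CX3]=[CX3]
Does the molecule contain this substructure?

The pattern [CX3]=[CX3] describes a non-aromatic C=C double bond between two sp2 carbons — an alkene.
The molecule carries a vinyl group (-CH=CH2), whose atoms satisfy every constraint of the query, so the pattern matches.

Yes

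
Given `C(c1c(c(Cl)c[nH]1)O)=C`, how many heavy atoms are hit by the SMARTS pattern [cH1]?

1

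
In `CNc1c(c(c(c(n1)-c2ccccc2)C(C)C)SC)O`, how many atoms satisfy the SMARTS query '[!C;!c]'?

The query [!C;!c] means: neither aliphatic nor aromatic carbon — same as [!#6].
Check the 20 heavy atoms by environment: 1× n (aromatic) → match; 11× c (aromatic) → no; 1× O → match; 1× N → match; 5× C → no; 1× S → match.
Summing the matching environments: 1 + 1 + 1 + 1 = 4 matching atoms.

4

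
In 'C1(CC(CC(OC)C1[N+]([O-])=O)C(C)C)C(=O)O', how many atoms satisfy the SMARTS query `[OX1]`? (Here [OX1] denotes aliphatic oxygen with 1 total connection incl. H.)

The query [OX1] means: aliphatic oxygen with one total connection — typically a carbonyl =O or an oxide.
Check the 17 heavy atoms by environment: 10× C (X4) → no; 1× N (charge +1, X3) → no; 1× O (charge -1, X1) → match; 2× O (X1) → match; 1× C (X3) → no; 2× O (X2) → no.
Summing the matching environments: 1 + 2 = 3 matching atoms.

3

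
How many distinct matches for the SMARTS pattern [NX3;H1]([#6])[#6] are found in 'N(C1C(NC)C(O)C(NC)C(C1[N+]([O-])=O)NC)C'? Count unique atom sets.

4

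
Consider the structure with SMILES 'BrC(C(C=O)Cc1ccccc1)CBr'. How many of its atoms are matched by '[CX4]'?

4

Check the 14 heavy atoms by environment: 4× C (X4) → match; 6× c (aromatic, X3) → no; 1× C (X3) → no; 1× O (X1) → no; 2× Br (X1) → no.
That gives 4 matching atoms.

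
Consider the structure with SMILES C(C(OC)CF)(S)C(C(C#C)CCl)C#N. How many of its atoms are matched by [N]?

1

The query [N] means: uppercase N matches aliphatic (non-aromatic) nitrogen only.
Check the 15 heavy atoms by environment: 10× C → no; 1× O → no; 1× N → match; 1× S → no; 1× F → no; 1× Cl → no.
That gives 1 matching atom.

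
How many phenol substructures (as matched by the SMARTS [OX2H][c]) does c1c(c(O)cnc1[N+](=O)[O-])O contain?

2

[OX2H][c] is the SMARTS for a phenol: a hydroxyl oxygen attached to an aromatic carbon.
The molecule carries 2 separate instances of a hydroxyl group (-OH) meeting every constraint; each maps to a distinct set of atoms, giving 2 matches.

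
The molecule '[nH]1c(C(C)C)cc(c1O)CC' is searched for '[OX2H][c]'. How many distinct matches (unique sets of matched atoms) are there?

1

[OX2H][c] is the SMARTS for a phenol: a hydroxyl oxygen attached to an aromatic carbon.
Exactly one fragment in the molecule meets all constraints, giving 1 match.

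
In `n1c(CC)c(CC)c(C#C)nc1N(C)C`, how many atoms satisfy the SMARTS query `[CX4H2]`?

2

The query [CX4H2] means: sp3 carbon (X4) with exactly two hydrogens.
Check the 15 heavy atoms by environment: 2× n (aromatic, H0, X2) → no; 4× c (aromatic, H0, X3) → no; 1× N (H0, X3) → no; 4× C (H3, X4) → no; 2× C (H2, X4) → match; 1× C (H0, X2) → no; 1× C (H1, X2) → no.
That gives 2 matching atoms.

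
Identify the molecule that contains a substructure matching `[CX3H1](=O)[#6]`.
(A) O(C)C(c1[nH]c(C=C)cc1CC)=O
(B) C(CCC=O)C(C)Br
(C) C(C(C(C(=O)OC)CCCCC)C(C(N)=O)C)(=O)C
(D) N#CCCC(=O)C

[CX3H1](=O)[#6] describes an sp2 carbon with one H, double-bonded to O and single-bonded to carbon (an aldehyde).
(A) has a methyl-ester group (-C(=O)OCH3) but the carbonyl carbon has H0, not H1.
(B) contains an aldehyde (-CHO), which satisfies every atom and bond constraint.
(C) has a methyl-ester group (-C(=O)OCH3) but the carbonyl carbon has H0, not H1.
(D) has an acetyl/ketone group (-C(=O)CH3) but the carbonyl carbon has H0 (two carbon neighbours), not H1.
So the answer is (B).

B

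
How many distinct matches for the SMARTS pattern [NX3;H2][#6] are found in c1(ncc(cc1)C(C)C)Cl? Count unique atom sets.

0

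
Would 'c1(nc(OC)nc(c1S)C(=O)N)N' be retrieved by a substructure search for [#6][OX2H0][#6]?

Yes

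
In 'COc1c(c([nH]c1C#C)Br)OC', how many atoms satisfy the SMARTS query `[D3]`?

4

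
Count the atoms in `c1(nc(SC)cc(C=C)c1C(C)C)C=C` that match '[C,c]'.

13

The query [C,c] means: comma = OR; matches aliphatic or aromatic carbon — same as #6.
Check the 15 heavy atoms by environment: 1× n (aromatic) → no; 5× c (aromatic) → match; 8× C → match; 1× S → no.
Summing the matching environments: 5 + 8 = 13 matching atoms.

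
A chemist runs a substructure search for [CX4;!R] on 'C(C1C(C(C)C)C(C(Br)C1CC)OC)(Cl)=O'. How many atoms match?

6

The query [CX4;!R] means: aliphatic carbon with four total connections, not in a ring.
Check the 16 heavy atoms by environment: 5× C (X4, in 5-ring) → no; 1× O (X2, acyclic) → no; 6× C (X4, acyclic) → match; 1× C (X3, acyclic) → no; 1× O (X1, acyclic) → no; 1× Cl (X1, acyclic) → no; 1× Br (X1, acyclic) → no.
That gives 6 matching atoms.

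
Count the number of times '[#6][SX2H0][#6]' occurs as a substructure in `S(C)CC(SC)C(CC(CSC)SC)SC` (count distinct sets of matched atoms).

5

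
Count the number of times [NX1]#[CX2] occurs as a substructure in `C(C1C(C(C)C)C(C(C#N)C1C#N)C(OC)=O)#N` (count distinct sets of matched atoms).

[NX1]#[CX2] is the SMARTS for a nitrile: a nitrogen triple-bonded to a two-connected carbon.
The molecule carries 3 separate instances of a nitrile (-C#N) meeting every constraint; each maps to a distinct set of atoms, giving 3 matches.

3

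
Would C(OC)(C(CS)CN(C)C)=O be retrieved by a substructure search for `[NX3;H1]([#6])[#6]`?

The pattern [NX3;H1]([#6])[#6] describes a trivalent nitrogen with one H, bonded to two carbons — a secondary amine.
The closest candidate here is a dimethylamino group (-N(CH3)2), but the nitrogen has H0, not H1. No other fragment satisfies the full query, so there is no match.

No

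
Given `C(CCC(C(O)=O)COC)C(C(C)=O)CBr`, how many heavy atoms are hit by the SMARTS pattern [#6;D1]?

Check the 16 heavy atoms by environment: 5× C (D2) → no; 4× C (D3) → no; 3× O (D1) → no; 1× Br (D1) → no; 1× O (D2) → no; 2× C (D1) → match.
That gives 2 matching atoms.

2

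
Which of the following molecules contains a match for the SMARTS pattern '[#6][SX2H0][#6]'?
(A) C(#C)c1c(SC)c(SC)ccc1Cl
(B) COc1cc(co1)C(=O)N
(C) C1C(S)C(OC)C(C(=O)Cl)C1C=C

A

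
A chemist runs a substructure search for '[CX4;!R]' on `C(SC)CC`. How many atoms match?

Check the 5 heavy atoms by environment: 4× C (X4, acyclic) → match; 1× S (X2, acyclic) → no.
That gives 4 matching atoms.

4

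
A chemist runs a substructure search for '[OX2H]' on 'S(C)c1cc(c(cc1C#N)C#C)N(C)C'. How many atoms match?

0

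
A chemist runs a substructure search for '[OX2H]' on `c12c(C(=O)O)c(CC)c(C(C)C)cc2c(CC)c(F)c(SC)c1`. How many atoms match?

1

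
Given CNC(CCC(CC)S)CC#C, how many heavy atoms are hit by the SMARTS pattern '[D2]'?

6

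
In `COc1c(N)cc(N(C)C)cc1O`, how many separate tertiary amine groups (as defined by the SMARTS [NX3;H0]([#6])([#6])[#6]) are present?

[NX3;H0]([#6])([#6])[#6] is the SMARTS for a tertiary amine: a trivalent nitrogen with no H, bonded to three carbons.
Exactly one fragment in the molecule meets all constraints, giving 1 match.

1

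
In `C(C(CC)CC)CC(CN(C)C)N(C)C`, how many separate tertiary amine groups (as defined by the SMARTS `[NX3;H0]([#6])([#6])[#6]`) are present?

[NX3;H0]([#6])([#6])[#6] is the SMARTS for a tertiary amine: a trivalent nitrogen with no H, bonded to three carbons.
The molecule carries 2 separate instances of a dimethylamino group (-N(CH3)2) meeting every constraint; each maps to a distinct set of atoms, giving 2 matches.

2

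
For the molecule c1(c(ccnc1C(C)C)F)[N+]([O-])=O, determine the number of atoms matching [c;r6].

Check the 13 heavy atoms by environment: 1× n (aromatic, in 6-ring) → no; 5× c (aromatic, in 6-ring) → match; 1× N (charge +1, acyclic) → no; 1× O (charge -1, acyclic) → no; 1× O (acyclic) → no; 3× C (acyclic) → no; 1× F (acyclic) → no.
That gives 5 matching atoms.

5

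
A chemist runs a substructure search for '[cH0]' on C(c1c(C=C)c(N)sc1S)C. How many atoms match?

4

The query [cH0] means: aromatic carbon with no attached hydrogen (substituted or ring-fusion).
Check the 11 heavy atoms by environment: 1× s (aromatic, H0) → no; 4× c (aromatic, H0) → match; 1× C (H1) → no; 2× C (H2) → no; 1× C (H3) → no; 1× N (H2) → no; 1× S (H1) → no.
That gives 4 matching atoms.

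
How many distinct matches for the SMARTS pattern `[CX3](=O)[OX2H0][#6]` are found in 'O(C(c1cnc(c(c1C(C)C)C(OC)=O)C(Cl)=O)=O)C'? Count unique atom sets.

2

[CX3](=O)[OX2H0][#6] is the SMARTS for an ester: a carbonyl carbon bonded to an oxygen that is itself bonded to carbon (no H on that O).
The molecule carries 2 separate instances of a methyl-ester group (-C(=O)OCH3) meeting every constraint; each maps to a distinct set of atoms, giving 2 matches.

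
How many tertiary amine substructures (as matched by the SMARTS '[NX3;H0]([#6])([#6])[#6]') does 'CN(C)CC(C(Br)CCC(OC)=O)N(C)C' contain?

2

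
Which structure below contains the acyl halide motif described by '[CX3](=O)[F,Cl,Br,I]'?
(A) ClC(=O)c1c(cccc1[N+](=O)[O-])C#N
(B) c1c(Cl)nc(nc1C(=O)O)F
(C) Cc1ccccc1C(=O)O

A

[CX3](=O)[F,Cl,Br,I] describes a carbonyl carbon bonded to a halogen (an acyl halide).
(A) contains an acyl chloride (-C(=O)Cl), which satisfies every atom and bond constraint.
(B) has a carboxylic acid group (-C(=O)OH) but the carbonyl is bonded to -OH, not to a halogen.
(C) has a carboxylic acid group (-C(=O)OH) but the carbonyl is bonded to -OH, not to a halogen.
So the answer is (A).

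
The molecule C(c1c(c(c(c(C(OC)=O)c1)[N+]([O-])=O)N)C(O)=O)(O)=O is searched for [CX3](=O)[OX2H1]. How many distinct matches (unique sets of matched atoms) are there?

2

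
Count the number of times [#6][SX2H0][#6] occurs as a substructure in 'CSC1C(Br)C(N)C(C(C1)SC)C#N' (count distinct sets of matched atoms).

[#6][SX2H0][#6] is the SMARTS for a thioether: an aliphatic sulfur bridging two carbons with no H on the sulfur.
The molecule carries 2 separate instances of a methylthio ether (-SCH3) meeting every constraint; each maps to a distinct set of atoms, giving 2 matches.

2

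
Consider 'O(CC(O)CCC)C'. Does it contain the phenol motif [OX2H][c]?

No

The pattern [OX2H][c] describes a hydroxyl oxygen attached to an aromatic carbon — a phenol.
The closest candidate here is a hydroxyl group (-OH), but the -OH is on an aliphatic carbon, not an aromatic c. No other fragment satisfies the full query, so there is no match.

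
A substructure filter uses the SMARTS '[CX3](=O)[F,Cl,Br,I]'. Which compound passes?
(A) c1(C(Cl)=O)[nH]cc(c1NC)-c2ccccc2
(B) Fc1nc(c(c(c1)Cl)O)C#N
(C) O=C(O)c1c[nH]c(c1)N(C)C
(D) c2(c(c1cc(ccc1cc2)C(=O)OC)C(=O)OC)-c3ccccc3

[CX3](=O)[F,Cl,Br,I] describes a carbonyl carbon bonded to a halogen (an acyl halide).
(A) contains an acyl chloride (-C(=O)Cl), which satisfies every atom and bond constraint.
(B) has a chloro substituent but the Cl is not on a carbonyl carbon.
(C) has a carboxylic acid group (-C(=O)OH) but the carbonyl is bonded to -OH, not to a halogen.
(D) has a methyl-ester group (-C(=O)OCH3) but the carbonyl is bonded to -O-C, not to a halogen.
So the answer is (A).

A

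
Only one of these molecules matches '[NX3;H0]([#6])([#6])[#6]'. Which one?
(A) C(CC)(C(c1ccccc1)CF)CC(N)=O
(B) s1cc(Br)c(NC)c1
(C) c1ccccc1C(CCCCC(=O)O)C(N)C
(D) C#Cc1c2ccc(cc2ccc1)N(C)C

D

[NX3;H0]([#6])([#6])[#6] describes a trivalent nitrogen with no H, bonded to three carbons (a tertiary amine).
(A) has a primary amide (-C(=O)NH2) but the amide nitrogen has H2 and only one carbon neighbour.
(B) has an N-methylamino group (-NHCH3) but the nitrogen still has one H (H1), not H0.
(C) has a primary amino group (-NH2) but the nitrogen has H2, not H0 with three carbons.
(D) contains a dimethylamino group (-N(CH3)2), which satisfies every atom and bond constraint.
So the answer is (D).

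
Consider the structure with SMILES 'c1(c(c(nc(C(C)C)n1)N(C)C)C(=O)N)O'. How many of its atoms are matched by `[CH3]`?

4

The query [CH3] means: aliphatic carbon with exactly three hydrogens.
Check the 16 heavy atoms by environment: 2× n (aromatic, H0) → no; 4× c (aromatic, H0) → no; 1× C (H0) → no; 1× O (H0) → no; 1× N (H2) → no; 1× O (H1) → no; 1× C (H1) → no; 4× C (H3) → match; 1× N (H0) → no.
That gives 4 matching atoms.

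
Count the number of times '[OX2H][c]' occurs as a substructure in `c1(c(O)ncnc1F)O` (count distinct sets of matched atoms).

2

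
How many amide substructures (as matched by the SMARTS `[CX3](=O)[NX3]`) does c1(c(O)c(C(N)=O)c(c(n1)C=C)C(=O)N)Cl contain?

[CX3](=O)[NX3] is the SMARTS for an amide: a carbonyl carbon bonded to a trivalent nitrogen.
The molecule carries 2 separate instances of a primary amide (-C(=O)NH2) meeting every constraint; each maps to a distinct set of atoms, giving 2 matches.

2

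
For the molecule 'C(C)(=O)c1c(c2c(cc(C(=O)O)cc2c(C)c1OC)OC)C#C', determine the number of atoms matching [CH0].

3

The query [CH0] means: aliphatic carbon with no attached hydrogen.
Check the 23 heavy atoms by environment: 8× c (aromatic, H0) → no; 2× c (aromatic, H1) → no; 4× O (H0) → no; 4× C (H3) → no; 3× C (H0) → match; 1× O (H1) → no; 1× C (H1) → no.
That gives 3 matching atoms.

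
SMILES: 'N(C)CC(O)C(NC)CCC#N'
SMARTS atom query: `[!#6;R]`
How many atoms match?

The query [!#6;R] means: non-carbon atom that is part of a ring.
Check the 12 heavy atoms by environment: 8× C (acyclic) → no; 1× O (acyclic) → no; 3× N (acyclic) → no.
No environment satisfies the query, so 0 matching atoms.

0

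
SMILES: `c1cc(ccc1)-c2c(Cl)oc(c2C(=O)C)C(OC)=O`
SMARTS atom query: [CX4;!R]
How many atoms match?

Check the 19 heavy atoms by environment: 1× o (aromatic, X2, in 5-ring) → no; 4× c (aromatic, X3, in 5-ring) → no; 1× Cl (X1, acyclic) → no; 2× C (X3, acyclic) → no; 2× O (X1, acyclic) → no; 2× C (X4, acyclic) → match; 6× c (aromatic, X3, in 6-ring) → no; 1× O (X2, acyclic) → no.
That gives 2 matching atoms.

2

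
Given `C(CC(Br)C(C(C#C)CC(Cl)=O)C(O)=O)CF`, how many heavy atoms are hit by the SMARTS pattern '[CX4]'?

7

The query [CX4] means: C with X4: aliphatic carbon with exactly 4 total connections (bonds + H).
Check the 17 heavy atoms by environment: 7× C (X4) → match; 2× C (X3) → no; 2× O (X1) → no; 1× Cl (X1) → no; 1× Br (X1) → no; 1× F (X1) → no; 1× O (X2) → no; 2× C (X2) → no.
That gives 7 matching atoms.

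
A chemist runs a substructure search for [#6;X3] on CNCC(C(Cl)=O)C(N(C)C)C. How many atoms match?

1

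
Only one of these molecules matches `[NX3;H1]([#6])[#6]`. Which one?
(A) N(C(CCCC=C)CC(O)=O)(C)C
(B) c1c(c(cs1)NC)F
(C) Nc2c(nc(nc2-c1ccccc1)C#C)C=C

B

[NX3;H1]([#6])[#6] describes a trivalent nitrogen with one H, bonded to two carbons (a secondary amine).
(A) has a dimethylamino group (-N(CH3)2) but the nitrogen has H0, not H1.
(B) contains an N-methylamino group (-NHCH3), which satisfies every atom and bond constraint.
(C) has a primary amino group (-NH2) but the nitrogen has H2 and only one carbon neighbour.
So the answer is (B).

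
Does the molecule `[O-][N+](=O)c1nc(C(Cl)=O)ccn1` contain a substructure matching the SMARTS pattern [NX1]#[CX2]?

The pattern [NX1]#[CX2] describes a nitrogen triple-bonded to a two-connected carbon — a nitrile.
The closest candidate here is a nitro group (-[N+](=O)[O-]), but there is no C#N triple bond. No other fragment satisfies the full query, so there is no match.

No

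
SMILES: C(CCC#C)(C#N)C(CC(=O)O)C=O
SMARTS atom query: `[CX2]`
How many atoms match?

The query [CX2] means: C with X2: aliphatic carbon with exactly 2 total connections.
Check the 14 heavy atoms by environment: 5× C (X4) → no; 3× C (X2) → match; 1× N (X1) → no; 2× C (X3) → no; 2× O (X1) → no; 1× O (X2) → no.
That gives 3 matching atoms.

3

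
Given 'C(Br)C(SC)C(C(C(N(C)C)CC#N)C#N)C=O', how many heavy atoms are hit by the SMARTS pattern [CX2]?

2

Check the 18 heavy atoms by environment: 9× C (X4) → no; 1× Br (X1) → no; 2× C (X2) → match; 2× N (X1) → no; 1× C (X3) → no; 1× O (X1) → no; 1× S (X2) → no; 1× N (X3) → no.
That gives 2 matching atoms.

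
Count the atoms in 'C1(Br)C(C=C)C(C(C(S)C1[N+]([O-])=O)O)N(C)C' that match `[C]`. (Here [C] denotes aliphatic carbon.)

10

The query [C] means: uppercase C matches aliphatic (non-aromatic) carbon only.
Check the 17 heavy atoms by environment: 10× C → match; 1× S → no; 1× N → no; 1× N (charge +1) → no; 1× O (charge -1) → no; 2× O → no; 1× Br → no.
That gives 10 matching atoms.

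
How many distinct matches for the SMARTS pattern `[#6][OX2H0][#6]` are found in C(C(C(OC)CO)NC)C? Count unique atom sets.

[#6][OX2H0][#6] is the SMARTS for an ether: an aliphatic oxygen bridging two carbons with no H on the oxygen.
Exactly one fragment in the molecule meets all constraints, giving 1 match.

1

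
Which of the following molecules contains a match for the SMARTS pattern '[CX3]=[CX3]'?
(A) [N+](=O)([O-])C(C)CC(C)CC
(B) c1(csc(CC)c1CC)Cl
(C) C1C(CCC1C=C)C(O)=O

[CX3]=[CX3] describes a non-aromatic C=C double bond between two sp2 carbons (an alkene).
(A) has an ethyl group (-CH2CH3) but its C-C bond is a single bond between CX4 carbons, not CX3=CX3.
(B) has an ethyl group (-CH2CH3) but its C-C bond is a single bond between CX4 carbons, not CX3=CX3.
(C) contains a vinyl group (-CH=CH2), which satisfies every atom and bond constraint.
So the answer is (C).

C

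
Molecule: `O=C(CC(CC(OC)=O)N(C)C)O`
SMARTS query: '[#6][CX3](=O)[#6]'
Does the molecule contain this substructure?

No

The pattern [#6][CX3](=O)[#6] describes a carbonyl carbon (no H) flanked by two carbons — a ketone.
The closest candidate here is a carboxylic acid group (-C(=O)OH), but one neighbour of the carbonyl carbon is O, not C. No other fragment satisfies the full query, so there is no match.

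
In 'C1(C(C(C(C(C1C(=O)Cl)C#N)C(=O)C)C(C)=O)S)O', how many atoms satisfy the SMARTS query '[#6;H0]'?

4

The query [#6;H0] means: any carbon with no attached hydrogen.
Check the 19 heavy atoms by environment: 6× C (H1) → no; 4× C (H0) → match; 3× O (H0) → no; 2× C (H3) → no; 1× Cl (H0) → no; 1× O (H1) → no; 1× S (H1) → no; 1× N (H0) → no.
That gives 4 matching atoms.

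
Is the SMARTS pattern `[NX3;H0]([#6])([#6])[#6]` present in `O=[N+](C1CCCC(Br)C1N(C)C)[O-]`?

The pattern [NX3;H0]([#6])([#6])[#6] describes a trivalent nitrogen with no H, bonded to three carbons — a tertiary amine.
The molecule carries a dimethylamino group (-N(CH3)2), whose atoms satisfy every constraint of the query, so the pattern matches.

Yes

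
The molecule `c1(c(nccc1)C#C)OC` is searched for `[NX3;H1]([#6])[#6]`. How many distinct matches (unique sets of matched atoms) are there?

0

[NX3;H1]([#6])[#6] is the SMARTS for a secondary amine: a trivalent nitrogen with one H, bonded to two carbons.
No fragment in the molecule satisfies every constraint, giving 0 matches.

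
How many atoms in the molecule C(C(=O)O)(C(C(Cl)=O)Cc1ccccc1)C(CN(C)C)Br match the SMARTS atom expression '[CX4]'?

The query [CX4] means: C with X4: aliphatic carbon with exactly 4 total connections (bonds + H).
Check the 21 heavy atoms by environment: 7× C (X4) → match; 2× C (X3) → no; 2× O (X1) → no; 1× Cl (X1) → no; 1× Br (X1) → no; 1× O (X2) → no; 1× N (X3) → no; 6× c (aromatic, X3) → no.
That gives 7 matching atoms.

7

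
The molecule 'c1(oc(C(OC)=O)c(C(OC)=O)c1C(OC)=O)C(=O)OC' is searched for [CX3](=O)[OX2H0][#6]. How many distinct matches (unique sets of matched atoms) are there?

4

[CX3](=O)[OX2H0][#6] is the SMARTS for an ester: a carbonyl carbon bonded to an oxygen that is itself bonded to carbon (no H on that O).
The molecule carries 4 separate instances of a methyl-ester group (-C(=O)OCH3) meeting every constraint; each maps to a distinct set of atoms, giving 4 matches.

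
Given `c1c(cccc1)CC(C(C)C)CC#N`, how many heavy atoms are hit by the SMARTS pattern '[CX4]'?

6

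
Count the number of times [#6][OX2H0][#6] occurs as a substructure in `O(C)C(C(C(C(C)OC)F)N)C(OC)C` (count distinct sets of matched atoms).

3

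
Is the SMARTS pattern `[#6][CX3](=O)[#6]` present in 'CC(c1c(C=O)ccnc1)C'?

No

The pattern [#6][CX3](=O)[#6] describes a carbonyl carbon (no H) flanked by two carbons — a ketone.
The closest candidate here is an aldehyde (-CHO), but the carbonyl carbon has H1, so it is not flanked by two carbons. No other fragment satisfies the full query, so there is no match.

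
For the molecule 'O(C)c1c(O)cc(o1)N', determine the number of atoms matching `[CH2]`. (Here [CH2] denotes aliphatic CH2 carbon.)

Check the 9 heavy atoms by environment: 1× o (aromatic, H0) → no; 3× c (aromatic, H0) → no; 1× c (aromatic, H1) → no; 1× O (H0) → no; 1× C (H3) → no; 1× O (H1) → no; 1× N (H2) → no.
No environment satisfies the query, so 0 matching atoms.

0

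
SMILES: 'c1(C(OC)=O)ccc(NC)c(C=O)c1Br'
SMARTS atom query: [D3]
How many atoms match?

5

The query [D3] means: atom with exactly three heavy-atom neighbours.
Check the 15 heavy atoms by environment: 4× c (aromatic, D3) → match; 2× c (aromatic, D2) → no; 1× Br (D1) → no; 1× C (D3) → match; 2× O (D1) → no; 1× O (D2) → no; 2× C (D1) → no; 1× N (D2) → no; 1× C (D2) → no.
Summing the matching environments: 4 + 1 = 5 matching atoms.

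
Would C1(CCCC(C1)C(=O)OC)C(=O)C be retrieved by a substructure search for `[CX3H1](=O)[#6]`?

The pattern [CX3H1](=O)[#6] describes an sp2 carbon with one H, double-bonded to O and single-bonded to carbon — an aldehyde.
The closest candidate here is an acetyl/ketone group (-C(=O)CH3), but the carbonyl carbon has H0 (two carbon neighbours), not H1. No other fragment satisfies the full query, so there is no match.

No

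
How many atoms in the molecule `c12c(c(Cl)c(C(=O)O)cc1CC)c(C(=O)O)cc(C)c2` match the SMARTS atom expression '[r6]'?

10

The query [r6] means: r6 matches atoms in a six-membered ring.
Check the 20 heavy atoms by environment: 10× c (aromatic, in 6-ring) → match; 5× C (acyclic) → no; 4× O (acyclic) → no; 1× Cl (acyclic) → no.
That gives 10 matching atoms.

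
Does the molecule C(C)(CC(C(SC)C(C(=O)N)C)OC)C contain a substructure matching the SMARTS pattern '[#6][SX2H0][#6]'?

The pattern [#6][SX2H0][#6] describes an aliphatic sulfur bridging two carbons with no H on the sulfur — a thioether.
The molecule carries a methylthio ether (-SCH3), whose atoms satisfy every constraint of the query, so the pattern matches.

Yes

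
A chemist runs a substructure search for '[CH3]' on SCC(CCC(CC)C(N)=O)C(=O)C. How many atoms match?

2

The query [CH3] means: aliphatic carbon with exactly three hydrogens.
Check the 14 heavy atoms by environment: 4× C (H2) → no; 2× C (H1) → no; 2× C (H3) → match; 2× C (H0) → no; 2× O (H0) → no; 1× S (H1) → no; 1× N (H2) → no.
That gives 2 matching atoms.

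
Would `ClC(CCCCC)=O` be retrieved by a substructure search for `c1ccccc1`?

No

The pattern c1ccccc1 describes six aromatic carbons in a ring — a benzene ring.
The closest candidate here is a methyl group (-CH3), but no six-membered all-carbon aromatic ring is present. No other fragment satisfies the full query, so there is no match.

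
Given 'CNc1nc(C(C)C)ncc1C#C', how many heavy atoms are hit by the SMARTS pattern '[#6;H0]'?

Check the 13 heavy atoms by environment: 2× n (aromatic, H0) → no; 3× c (aromatic, H0) → match; 1× c (aromatic, H1) → no; 2× C (H1) → no; 3× C (H3) → no; 1× N (H1) → no; 1× C (H0) → match.
Summing the matching environments: 3 + 1 = 4 matching atoms.

4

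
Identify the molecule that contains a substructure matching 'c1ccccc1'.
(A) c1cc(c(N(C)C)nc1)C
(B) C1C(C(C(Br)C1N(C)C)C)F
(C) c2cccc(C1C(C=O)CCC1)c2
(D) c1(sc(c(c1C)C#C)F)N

c1ccccc1 describes six aromatic carbons in a ring (a benzene ring).
(A) has a methyl group (-CH3) but no six-membered all-carbon aromatic ring is present.
(B) has a methyl group (-CH3) but no six-membered all-carbon aromatic ring is present.
(C) contains a phenyl ring, which satisfies every atom and bond constraint.
(D) has a methyl group (-CH3) but no six-membered all-carbon aromatic ring is present.
So the answer is (C).

C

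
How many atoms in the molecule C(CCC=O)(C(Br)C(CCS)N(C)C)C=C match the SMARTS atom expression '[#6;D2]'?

Check the 16 heavy atoms by environment: 6× C (D2) → match; 3× C (D3) → no; 1× N (D3) → no; 3× C (D1) → no; 1× Br (D1) → no; 1× S (D1) → no; 1× O (D1) → no.
That gives 6 matching atoms.

6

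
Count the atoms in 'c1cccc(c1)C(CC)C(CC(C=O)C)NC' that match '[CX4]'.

8

The query [CX4] means: C with X4: aliphatic carbon with exactly 4 total connections (bonds + H).
Check the 17 heavy atoms by environment: 8× C (X4) → match; 1× N (X3) → no; 6× c (aromatic, X3) → no; 1× C (X3) → no; 1× O (X1) → no.
That gives 8 matching atoms.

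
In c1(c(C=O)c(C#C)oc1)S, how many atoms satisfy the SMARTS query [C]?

3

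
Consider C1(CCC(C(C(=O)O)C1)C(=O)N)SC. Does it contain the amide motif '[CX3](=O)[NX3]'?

The pattern [CX3](=O)[NX3] describes a carbonyl carbon bonded to a trivalent nitrogen — an amide.
The molecule carries a primary amide (-C(=O)NH2), whose atoms satisfy every constraint of the query, so the pattern matches.

Yes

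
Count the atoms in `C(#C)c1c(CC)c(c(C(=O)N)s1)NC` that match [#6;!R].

6

The query [#6;!R] means: carbon not in any ring.
Check the 14 heavy atoms by environment: 1× s (aromatic, in 5-ring) → no; 4× c (aromatic, in 5-ring) → no; 6× C (acyclic) → match; 1× O (acyclic) → no; 2× N (acyclic) → no.
That gives 6 matching atoms.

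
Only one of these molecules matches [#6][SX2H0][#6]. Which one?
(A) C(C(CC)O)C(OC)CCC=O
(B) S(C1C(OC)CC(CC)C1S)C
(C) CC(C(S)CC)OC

B

[#6][SX2H0][#6] describes an aliphatic sulfur bridging two carbons with no H on the sulfur (a thioether).
(A) has a methoxy ether (-OCH3) but the bridging atom is O, not S.
(B) contains a methylthio ether (-SCH3), which satisfies every atom and bond constraint.
(C) has a thiol (-SH) but the sulfur has H1, not H0 bridging two carbons.
So the answer is (B).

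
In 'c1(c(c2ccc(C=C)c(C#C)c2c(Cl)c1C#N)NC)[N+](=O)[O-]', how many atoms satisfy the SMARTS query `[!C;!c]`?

The query [!C;!c] means: neither aliphatic nor aromatic carbon — same as [!#6].
Check the 22 heavy atoms by environment: 10× c (aromatic) → no; 6× C → no; 2× N → match; 1× N (charge +1) → match; 1× O (charge -1) → match; 1× O → match; 1× Cl → match.
Summing the matching environments: 2 + 1 + 1 + 1 + 1 = 6 matching atoms.

6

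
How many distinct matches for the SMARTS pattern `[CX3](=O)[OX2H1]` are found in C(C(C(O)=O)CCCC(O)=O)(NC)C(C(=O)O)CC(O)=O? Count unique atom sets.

4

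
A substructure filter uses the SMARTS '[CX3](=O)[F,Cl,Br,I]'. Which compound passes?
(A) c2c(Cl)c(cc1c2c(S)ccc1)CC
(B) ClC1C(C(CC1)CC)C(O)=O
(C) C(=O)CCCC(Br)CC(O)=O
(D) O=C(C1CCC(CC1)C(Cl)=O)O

D

[CX3](=O)[F,Cl,Br,I] describes a carbonyl carbon bonded to a halogen (an acyl halide).
(A) has a chloro substituent but the Cl is not on a carbonyl carbon.
(B) has a carboxylic acid group (-C(=O)OH) but the carbonyl is bonded to -OH, not to a halogen.
(C) has a carboxylic acid group (-C(=O)OH) but the carbonyl is bonded to -OH, not to a halogen.
(D) contains an acyl chloride (-C(=O)Cl), which satisfies every atom and bond constraint.
So the answer is (D).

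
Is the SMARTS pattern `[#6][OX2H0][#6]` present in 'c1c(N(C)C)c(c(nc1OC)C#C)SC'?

Yes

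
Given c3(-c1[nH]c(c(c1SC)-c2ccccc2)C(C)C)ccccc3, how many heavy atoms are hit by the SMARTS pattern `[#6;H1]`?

The query [#6;H1] means: any carbon bearing exactly one hydrogen.
Check the 22 heavy atoms by environment: 1× n (aromatic, H1) → no; 6× c (aromatic, H0) → no; 1× C (H1) → match; 3× C (H3) → no; 10× c (aromatic, H1) → match; 1× S (H0) → no.
Summing the matching environments: 1 + 10 = 11 matching atoms.

11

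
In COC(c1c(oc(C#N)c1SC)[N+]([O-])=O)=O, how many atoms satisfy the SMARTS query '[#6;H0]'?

6

Check the 16 heavy atoms by environment: 1× o (aromatic, H0) → no; 4× c (aromatic, H0) → match; 1× S (H0) → no; 2× C (H3) → no; 1× N (charge +1, H0) → no; 1× O (charge -1, H0) → no; 3× O (H0) → no; 2× C (H0) → match; 1× N (H0) → no.
Summing the matching environments: 4 + 2 = 6 matching atoms.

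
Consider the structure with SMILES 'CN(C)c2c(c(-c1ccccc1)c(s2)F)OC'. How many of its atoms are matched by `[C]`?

3

Check the 17 heavy atoms by environment: 1× s (aromatic) → no; 10× c (aromatic) → no; 1× O → no; 3× C → match; 1× N → no; 1× F → no.
That gives 3 matching atoms.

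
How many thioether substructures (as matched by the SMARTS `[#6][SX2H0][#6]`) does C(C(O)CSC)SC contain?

2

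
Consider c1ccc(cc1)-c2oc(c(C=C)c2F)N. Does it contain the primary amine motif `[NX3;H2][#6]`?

Yes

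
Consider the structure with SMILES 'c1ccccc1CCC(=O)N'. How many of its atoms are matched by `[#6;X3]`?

Check the 11 heavy atoms by environment: 2× C (X4) → no; 6× c (aromatic, X3) → match; 1× C (X3) → match; 1× O (X1) → no; 1× N (X3) → no.
Summing the matching environments: 6 + 1 = 7 matching atoms.

7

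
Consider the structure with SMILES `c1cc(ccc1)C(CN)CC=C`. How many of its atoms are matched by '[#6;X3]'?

The query [#6;X3] means: any carbon (aromatic or not) with three total connections.
Check the 12 heavy atoms by environment: 3× C (X4) → no; 2× C (X3) → match; 1× N (X3) → no; 6× c (aromatic, X3) → match.
Summing the matching environments: 2 + 6 = 8 matching atoms.

8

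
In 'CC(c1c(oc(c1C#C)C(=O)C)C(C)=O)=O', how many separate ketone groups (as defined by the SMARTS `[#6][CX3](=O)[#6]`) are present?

[#6][CX3](=O)[#6] is the SMARTS for a ketone: a carbonyl carbon (no H) flanked by two carbons.
The molecule carries 3 separate instances of an acetyl/ketone group (-C(=O)CH3) meeting every constraint; each maps to a distinct set of atoms, giving 3 matches.

3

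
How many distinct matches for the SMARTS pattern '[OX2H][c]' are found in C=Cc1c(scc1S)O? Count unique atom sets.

1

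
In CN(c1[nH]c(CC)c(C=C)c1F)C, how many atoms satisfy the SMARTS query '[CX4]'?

4

Check the 13 heavy atoms by environment: 1× n (aromatic, X3) → no; 4× c (aromatic, X3) → no; 2× C (X3) → no; 4× C (X4) → match; 1× F (X1) → no; 1× N (X3) → no.
That gives 4 matching atoms.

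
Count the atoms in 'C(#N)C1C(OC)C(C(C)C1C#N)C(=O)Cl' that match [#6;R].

5

The query [#6;R] means: carbon that is part of a ring.
Check the 15 heavy atoms by environment: 5× C (in 5-ring) → match; 5× C (acyclic) → no; 2× N (acyclic) → no; 2× O (acyclic) → no; 1× Cl (acyclic) → no.
That gives 5 matching atoms.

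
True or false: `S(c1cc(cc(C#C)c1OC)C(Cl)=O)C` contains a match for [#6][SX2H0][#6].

The pattern [#6][SX2H0][#6] describes an aliphatic sulfur bridging two carbons with no H on the sulfur — a thioether.
The molecule carries a methylthio ether (-SCH3), whose atoms satisfy every constraint of the query, so the pattern matches.

True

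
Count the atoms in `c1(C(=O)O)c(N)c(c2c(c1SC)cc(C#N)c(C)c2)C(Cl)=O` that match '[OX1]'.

Check the 22 heavy atoms by environment: 10× c (aromatic, X3) → no; 1× N (X3) → no; 2× C (X3) → no; 2× O (X1) → match; 1× Cl (X1) → no; 1× O (X2) → no; 1× S (X2) → no; 2× C (X4) → no; 1× C (X2) → no; 1× N (X1) → no.
That gives 2 matching atoms.

2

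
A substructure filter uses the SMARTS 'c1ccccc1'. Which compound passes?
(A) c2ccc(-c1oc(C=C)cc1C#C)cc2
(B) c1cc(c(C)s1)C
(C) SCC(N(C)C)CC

c1ccccc1 describes six aromatic carbons in a ring (a benzene ring).
(A) contains a phenyl ring, which satisfies every atom and bond constraint.
(B) has a methyl group (-CH3) but no six-membered all-carbon aromatic ring is present.
(C) has a methyl group (-CH3) but no six-membered all-carbon aromatic ring is present.
So the answer is (A).

A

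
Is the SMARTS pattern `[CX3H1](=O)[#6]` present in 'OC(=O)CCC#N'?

The pattern [CX3H1](=O)[#6] describes an sp2 carbon with one H, double-bonded to O and single-bonded to carbon — an aldehyde.
The closest candidate here is a carboxylic acid group (-C(=O)OH), but the carbonyl carbon has H0 and is bonded to O, not H1. No other fragment satisfies the full query, so there is no match.

No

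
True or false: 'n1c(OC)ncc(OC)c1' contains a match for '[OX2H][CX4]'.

False

The pattern [OX2H][CX4] describes a hydroxyl oxygen bound to an sp3 (X4) carbon — an aliphatic alcohol.
The closest candidate here is a methoxy ether (-OCH3), but the oxygen has H0 (ether), not H1. No other fragment satisfies the full query, so there is no match.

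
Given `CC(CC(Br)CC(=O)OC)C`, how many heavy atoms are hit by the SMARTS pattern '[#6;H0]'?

1

The query [#6;H0] means: any carbon with no attached hydrogen.
Check the 11 heavy atoms by environment: 2× C (H2) → no; 2× C (H1) → no; 1× C (H0) → match; 2× O (H0) → no; 3× C (H3) → no; 1× Br (H0) → no.
That gives 1 matching atom.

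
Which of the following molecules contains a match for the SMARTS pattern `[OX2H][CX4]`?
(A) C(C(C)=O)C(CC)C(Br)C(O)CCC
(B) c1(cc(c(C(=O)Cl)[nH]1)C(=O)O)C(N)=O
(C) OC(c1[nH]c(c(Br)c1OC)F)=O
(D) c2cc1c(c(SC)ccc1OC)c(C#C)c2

[OX2H][CX4] describes a hydroxyl oxygen bound to an sp3 (X4) carbon (an aliphatic alcohol).
(A) contains a hydroxyl group (-OH), which satisfies every atom and bond constraint.
(B) has a carboxylic acid group (-C(=O)OH) but the -OH is on a CX3 carbonyl carbon, not a CX4 carbon.
(C) has a methoxy ether (-OCH3) but the oxygen has H0 (ether), not H1.
(D) has a methoxy ether (-OCH3) but the oxygen has H0 (ether), not H1.
So the answer is (A).

A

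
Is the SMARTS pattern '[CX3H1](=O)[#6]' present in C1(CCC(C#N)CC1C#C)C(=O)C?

No

The pattern [CX3H1](=O)[#6] describes an sp2 carbon with one H, double-bonded to O and single-bonded to carbon — an aldehyde.
The closest candidate here is an acetyl/ketone group (-C(=O)CH3), but the carbonyl carbon has H0 (two carbon neighbours), not H1. No other fragment satisfies the full query, so there is no match.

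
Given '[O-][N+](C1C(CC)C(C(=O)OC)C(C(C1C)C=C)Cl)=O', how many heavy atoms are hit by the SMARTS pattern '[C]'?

13

The query [C] means: uppercase C matches aliphatic (non-aromatic) carbon only.
Check the 19 heavy atoms by environment: 13× C → match; 1× Cl → no; 3× O → no; 1× N (charge +1) → no; 1× O (charge -1) → no.
That gives 13 matching atoms.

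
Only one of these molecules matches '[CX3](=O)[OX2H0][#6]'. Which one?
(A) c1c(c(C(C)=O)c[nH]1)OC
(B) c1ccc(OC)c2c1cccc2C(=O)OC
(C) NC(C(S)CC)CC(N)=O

B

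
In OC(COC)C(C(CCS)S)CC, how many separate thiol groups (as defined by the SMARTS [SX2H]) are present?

[SX2H] is the SMARTS for a thiol: an aliphatic sulfur with two connections, one being H.
The molecule carries 2 separate instances of a thiol (-SH) meeting every constraint; each maps to a distinct set of atoms, giving 2 matches.

2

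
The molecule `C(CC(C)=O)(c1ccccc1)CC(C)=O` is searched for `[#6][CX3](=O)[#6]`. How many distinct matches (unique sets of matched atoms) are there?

2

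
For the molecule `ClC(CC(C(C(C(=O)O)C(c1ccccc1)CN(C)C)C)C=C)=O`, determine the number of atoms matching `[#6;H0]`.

3

The query [#6;H0] means: any carbon with no attached hydrogen.
Check the 24 heavy atoms by environment: 3× C (H2) → no; 5× C (H1) → no; 2× C (H0) → match; 2× O (H0) → no; 1× O (H1) → no; 1× c (aromatic, H0) → match; 5× c (aromatic, H1) → no; 1× N (H0) → no; 3× C (H3) → no; 1× Cl (H0) → no.
Summing the matching environments: 2 + 1 = 3 matching atoms.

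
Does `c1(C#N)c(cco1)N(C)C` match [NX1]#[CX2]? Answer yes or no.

Yes

The pattern [NX1]#[CX2] describes a nitrogen triple-bonded to a two-connected carbon — a nitrile.
The molecule carries a nitrile (-C#N), whose atoms satisfy every constraint of the query, so the pattern matches.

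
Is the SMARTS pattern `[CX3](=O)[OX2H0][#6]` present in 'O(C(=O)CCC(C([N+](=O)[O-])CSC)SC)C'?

Yes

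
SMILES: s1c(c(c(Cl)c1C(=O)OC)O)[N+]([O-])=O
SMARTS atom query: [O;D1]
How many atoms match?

4

The query [O;D1] means: aliphatic oxygen bonded to exactly one heavy atom.
Check the 14 heavy atoms by environment: 1× s (aromatic, D2) → no; 4× c (aromatic, D3) → no; 1× Cl (D1) → no; 1× N (charge +1, D3) → no; 1× O (charge -1, D1) → match; 3× O (D1) → match; 1× C (D3) → no; 1× O (D2) → no; 1× C (D1) → no.
Summing the matching environments: 1 + 3 = 4 matching atoms.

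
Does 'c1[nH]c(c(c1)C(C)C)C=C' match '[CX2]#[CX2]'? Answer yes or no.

The pattern [CX2]#[CX2] describes a carbon-carbon triple bond — an alkyne.
The closest candidate here is a vinyl group (-CH=CH2), but the C=C is a double bond; both carbons are CX3, not CX2. No other fragment satisfies the full query, so there is no match.

No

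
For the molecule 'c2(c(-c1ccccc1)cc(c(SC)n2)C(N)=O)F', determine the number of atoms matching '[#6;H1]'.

Check the 18 heavy atoms by environment: 1× n (aromatic, H0) → no; 5× c (aromatic, H0) → no; 6× c (aromatic, H1) → match; 1× F (H0) → no; 1× S (H0) → no; 1× C (H3) → no; 1× C (H0) → no; 1× O (H0) → no; 1× N (H2) → no.
That gives 6 matching atoms.

6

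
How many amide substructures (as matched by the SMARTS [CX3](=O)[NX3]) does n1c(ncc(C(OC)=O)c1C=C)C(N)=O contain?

1

[CX3](=O)[NX3] is the SMARTS for an amide: a carbonyl carbon bonded to a trivalent nitrogen.
Exactly one fragment in the molecule meets all constraints, giving 1 match.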